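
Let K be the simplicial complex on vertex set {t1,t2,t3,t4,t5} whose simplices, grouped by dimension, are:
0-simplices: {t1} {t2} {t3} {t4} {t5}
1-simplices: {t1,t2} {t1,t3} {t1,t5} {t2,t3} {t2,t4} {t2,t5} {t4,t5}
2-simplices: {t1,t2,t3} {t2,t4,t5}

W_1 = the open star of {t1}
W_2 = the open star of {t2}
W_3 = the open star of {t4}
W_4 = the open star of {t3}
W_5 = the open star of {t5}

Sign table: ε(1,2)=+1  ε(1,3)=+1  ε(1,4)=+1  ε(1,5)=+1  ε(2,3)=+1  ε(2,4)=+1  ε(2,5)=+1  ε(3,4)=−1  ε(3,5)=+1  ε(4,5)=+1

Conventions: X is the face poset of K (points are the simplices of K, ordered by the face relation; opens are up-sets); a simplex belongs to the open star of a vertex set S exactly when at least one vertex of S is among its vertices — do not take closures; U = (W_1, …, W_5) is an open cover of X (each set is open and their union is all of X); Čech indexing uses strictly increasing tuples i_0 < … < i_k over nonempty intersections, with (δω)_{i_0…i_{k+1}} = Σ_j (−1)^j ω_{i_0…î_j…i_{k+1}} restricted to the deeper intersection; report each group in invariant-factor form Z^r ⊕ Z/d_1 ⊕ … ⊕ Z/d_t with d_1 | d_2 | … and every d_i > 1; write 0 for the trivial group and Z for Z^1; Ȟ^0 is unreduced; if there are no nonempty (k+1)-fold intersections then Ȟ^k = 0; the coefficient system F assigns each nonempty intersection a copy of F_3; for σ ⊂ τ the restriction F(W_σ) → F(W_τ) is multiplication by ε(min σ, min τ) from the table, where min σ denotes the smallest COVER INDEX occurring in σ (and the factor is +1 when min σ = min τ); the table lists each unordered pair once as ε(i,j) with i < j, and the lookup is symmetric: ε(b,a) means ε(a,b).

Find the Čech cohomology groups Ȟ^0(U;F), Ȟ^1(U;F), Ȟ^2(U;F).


Ȟ^0(U;F) ≅ Z/3; Ȟ^1(U;F) ≅ Z/3; Ȟ^2(U;F) ≅ 0

nonempty intersections:
  W1={{t1},{t1,t2},{t1,t3},{t1,t5},{t1,t2,t3}} W2={{t2},{t1,t2},{t2,t3},{t2,t4},{t2,t5},{t1,t2,t3},{t2,t4,t5}} W3={{t4},{t2,t4},{t4,t5},{t2,t4,t5}} W4={{t3},{t1,t3},{t2,t3},{t1,t2,t3}} W5={{t5},{t1,t5},{t2,t5},{t4,t5},{t2,t4,t5}}
  W12={{t1,t2},{t1,t2,t3}} W14={{t1,t3},{t1,t2,t3}} W15={{t1,t5}} W23={{t2,t4},{t2,t4,t5}} W24={{t2,t3},{t1,t2,t3}} W25={{t2,t5},{t2,t4,t5}} W35={{t4,t5},{t2,t4,t5}}
  W124={{t1,t2,t3}} W235={{t2,t4,t5}}
C dims 5,7,2; δ0: rk_F3 4; δ1: rk_F3 2
Ȟ^0: (5−4)−0=1 ⇒ Z/3
Ȟ^1: (7−2)−4=1 ⇒ Z/3
Ȟ^2: (2−0)−2=0 ⇒ 0


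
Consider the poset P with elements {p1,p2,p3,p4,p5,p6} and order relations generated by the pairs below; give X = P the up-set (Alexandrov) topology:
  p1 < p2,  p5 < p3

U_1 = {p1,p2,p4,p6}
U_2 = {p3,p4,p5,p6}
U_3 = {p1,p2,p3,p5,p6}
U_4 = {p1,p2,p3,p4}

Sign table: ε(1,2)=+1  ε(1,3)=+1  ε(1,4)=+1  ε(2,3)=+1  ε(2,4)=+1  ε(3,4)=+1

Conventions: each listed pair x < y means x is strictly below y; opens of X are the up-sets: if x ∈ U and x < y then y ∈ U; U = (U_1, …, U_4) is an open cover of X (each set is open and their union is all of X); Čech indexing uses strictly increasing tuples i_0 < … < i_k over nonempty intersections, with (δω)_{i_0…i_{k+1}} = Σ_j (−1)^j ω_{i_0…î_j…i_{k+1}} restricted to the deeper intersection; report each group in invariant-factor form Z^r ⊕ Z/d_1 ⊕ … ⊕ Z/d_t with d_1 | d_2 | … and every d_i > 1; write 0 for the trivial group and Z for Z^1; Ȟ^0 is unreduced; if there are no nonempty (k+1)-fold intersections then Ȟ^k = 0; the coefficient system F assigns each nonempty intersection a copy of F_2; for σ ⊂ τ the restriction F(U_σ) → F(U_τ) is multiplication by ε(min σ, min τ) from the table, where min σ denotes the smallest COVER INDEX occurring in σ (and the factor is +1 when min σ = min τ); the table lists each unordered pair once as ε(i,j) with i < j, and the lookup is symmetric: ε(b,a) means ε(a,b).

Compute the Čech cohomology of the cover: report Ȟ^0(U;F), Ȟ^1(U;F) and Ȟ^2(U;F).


nonempty overlaps:
  U12={p4,p6} U13={p1,p2,p6} U14={p1,p2,p4} U23={p3,p5,p6} U24={p3,p4} U34={p1,p2,p3}
  U123={p6} U124={p4} U134={p1,p2} U234={p3}
C dims 4,6,4; δ0: rk_F2 3; δ1: rk_F2 3
degree 0: 4−3−0 = 1 → Ȟ^0 ≅ Z/2
degree 1: 6−3−3 = 0 → Ȟ^1 ≅ 0
degree 2: 4−0−3 = 1 → Ȟ^2 ≅ Z/2

Ȟ^0 ≅ Z/2,  Ȟ^1 ≅ 0,  Ȟ^2 ≅ Z/2


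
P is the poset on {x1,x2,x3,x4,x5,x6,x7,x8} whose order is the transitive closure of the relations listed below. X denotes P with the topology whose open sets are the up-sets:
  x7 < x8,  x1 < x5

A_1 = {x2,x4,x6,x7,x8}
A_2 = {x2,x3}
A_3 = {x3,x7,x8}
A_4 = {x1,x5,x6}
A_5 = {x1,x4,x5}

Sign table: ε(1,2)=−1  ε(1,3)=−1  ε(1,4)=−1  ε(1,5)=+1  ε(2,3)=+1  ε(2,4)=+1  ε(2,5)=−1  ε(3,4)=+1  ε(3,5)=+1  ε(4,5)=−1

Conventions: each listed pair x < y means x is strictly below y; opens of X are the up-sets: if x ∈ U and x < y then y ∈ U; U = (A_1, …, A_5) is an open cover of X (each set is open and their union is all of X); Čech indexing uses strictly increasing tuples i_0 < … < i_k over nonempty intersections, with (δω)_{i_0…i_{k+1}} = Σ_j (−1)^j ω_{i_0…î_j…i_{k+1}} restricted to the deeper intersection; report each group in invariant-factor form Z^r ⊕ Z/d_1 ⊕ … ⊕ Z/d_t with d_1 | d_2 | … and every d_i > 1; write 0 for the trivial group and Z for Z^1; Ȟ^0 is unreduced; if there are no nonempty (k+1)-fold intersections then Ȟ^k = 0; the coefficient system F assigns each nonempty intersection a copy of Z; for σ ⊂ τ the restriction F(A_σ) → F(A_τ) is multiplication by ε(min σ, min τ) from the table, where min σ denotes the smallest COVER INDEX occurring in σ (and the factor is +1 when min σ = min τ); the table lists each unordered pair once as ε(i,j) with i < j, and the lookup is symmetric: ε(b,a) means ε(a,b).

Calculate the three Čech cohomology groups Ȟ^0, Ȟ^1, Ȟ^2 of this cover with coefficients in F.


nonempty intersections:
  A12={x2} A13={x7,x8} A14={x6} A15={x4} A23={x3} A45={x1,x5}
C dims 5,6; δ0: rk 4, SNF 1^4
Ȟ^0: (5−4)−0=1 ⇒ Z
Ȟ^1: (6−0)−4=2 ⇒ Z^2
Ȟ^2: (0−0)−0=0 ⇒ 0

Ȟ^0 = Z, Ȟ^1 = Z^2, Ȟ^2 = 0


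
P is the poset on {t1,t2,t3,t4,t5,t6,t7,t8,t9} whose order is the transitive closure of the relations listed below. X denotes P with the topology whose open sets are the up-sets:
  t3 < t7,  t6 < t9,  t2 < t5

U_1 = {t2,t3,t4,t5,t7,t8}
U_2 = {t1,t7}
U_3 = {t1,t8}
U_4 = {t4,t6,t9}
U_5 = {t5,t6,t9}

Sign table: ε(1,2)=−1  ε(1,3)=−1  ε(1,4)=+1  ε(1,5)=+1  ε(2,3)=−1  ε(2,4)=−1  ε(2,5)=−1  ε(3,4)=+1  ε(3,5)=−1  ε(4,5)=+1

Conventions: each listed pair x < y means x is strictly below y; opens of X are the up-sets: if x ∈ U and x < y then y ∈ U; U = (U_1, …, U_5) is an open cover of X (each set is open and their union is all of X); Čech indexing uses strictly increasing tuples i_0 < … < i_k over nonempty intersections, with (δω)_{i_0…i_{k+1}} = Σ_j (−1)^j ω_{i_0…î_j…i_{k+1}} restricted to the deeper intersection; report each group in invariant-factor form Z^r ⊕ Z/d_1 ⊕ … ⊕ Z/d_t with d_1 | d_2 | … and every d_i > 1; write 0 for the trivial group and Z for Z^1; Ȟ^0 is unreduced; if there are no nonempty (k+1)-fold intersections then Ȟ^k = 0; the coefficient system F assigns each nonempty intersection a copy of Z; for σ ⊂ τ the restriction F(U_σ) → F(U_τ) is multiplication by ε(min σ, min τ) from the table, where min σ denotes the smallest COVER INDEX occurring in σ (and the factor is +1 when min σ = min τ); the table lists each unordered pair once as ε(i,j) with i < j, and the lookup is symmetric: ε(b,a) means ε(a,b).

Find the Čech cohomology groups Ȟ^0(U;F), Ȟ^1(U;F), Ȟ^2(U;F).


Ȟ^0 ≅ 0, Ȟ^1 ≅ Z ⊕ Z/2, Ȟ^2 ≅ 0

nonempty overlaps:
  U12={t7} U13={t8} U14={t4} U15={t5} U23={t1} U45={t6,t9}
C dims 5,6; δ0: rk 5, SNF 1^4·2
degree 0: 5−5−0 = 0 → Ȟ^0 ≅ 0
degree 1: 6−0−5 = 1 plus torsion [2] → Ȟ^1 ≅ Z ⊕ Z/2
degree 2: 0−0−0 = 0 → Ȟ^2 ≅ 0


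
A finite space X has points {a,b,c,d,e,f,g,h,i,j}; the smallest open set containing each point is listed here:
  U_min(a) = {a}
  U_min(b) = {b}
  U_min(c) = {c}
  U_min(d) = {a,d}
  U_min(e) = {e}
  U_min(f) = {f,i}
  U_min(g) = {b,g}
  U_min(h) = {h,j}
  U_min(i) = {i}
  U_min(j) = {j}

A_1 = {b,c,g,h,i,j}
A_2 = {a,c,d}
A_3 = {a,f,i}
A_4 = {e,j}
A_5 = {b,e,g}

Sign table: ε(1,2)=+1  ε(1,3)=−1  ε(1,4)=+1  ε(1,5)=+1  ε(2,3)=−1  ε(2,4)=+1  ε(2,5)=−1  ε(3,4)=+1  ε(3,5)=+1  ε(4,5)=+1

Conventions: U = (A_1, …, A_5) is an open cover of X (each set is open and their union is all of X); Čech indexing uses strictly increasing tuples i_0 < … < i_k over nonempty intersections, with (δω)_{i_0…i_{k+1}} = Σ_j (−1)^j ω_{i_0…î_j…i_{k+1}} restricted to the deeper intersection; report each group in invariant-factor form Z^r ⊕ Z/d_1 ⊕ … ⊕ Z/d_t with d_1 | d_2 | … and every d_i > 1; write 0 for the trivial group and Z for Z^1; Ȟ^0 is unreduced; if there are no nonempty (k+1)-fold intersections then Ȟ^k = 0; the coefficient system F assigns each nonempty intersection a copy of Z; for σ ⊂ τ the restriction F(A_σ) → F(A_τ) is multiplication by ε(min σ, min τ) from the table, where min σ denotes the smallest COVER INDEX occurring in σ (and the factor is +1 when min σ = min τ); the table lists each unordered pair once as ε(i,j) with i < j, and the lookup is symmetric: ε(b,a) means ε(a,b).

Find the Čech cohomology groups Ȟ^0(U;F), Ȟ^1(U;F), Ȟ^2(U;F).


Ȟ^0 = Z,  Ȟ^1 = Z^2,  Ȟ^2 = 0

nonempty overlaps:
  A12={c} A13={i} A14={j} A15={b,g} A23={a} A45={e}
C dims 5,6; δ0: rk 4, SNF 1^4
degree 0: 5−4−0 = 1 → Ȟ^0 ≅ Z
degree 1: 6−0−4 = 2 → Ȟ^1 ≅ Z^2
degree 2: 0−0−0 = 0 → Ȟ^2 ≅ 0


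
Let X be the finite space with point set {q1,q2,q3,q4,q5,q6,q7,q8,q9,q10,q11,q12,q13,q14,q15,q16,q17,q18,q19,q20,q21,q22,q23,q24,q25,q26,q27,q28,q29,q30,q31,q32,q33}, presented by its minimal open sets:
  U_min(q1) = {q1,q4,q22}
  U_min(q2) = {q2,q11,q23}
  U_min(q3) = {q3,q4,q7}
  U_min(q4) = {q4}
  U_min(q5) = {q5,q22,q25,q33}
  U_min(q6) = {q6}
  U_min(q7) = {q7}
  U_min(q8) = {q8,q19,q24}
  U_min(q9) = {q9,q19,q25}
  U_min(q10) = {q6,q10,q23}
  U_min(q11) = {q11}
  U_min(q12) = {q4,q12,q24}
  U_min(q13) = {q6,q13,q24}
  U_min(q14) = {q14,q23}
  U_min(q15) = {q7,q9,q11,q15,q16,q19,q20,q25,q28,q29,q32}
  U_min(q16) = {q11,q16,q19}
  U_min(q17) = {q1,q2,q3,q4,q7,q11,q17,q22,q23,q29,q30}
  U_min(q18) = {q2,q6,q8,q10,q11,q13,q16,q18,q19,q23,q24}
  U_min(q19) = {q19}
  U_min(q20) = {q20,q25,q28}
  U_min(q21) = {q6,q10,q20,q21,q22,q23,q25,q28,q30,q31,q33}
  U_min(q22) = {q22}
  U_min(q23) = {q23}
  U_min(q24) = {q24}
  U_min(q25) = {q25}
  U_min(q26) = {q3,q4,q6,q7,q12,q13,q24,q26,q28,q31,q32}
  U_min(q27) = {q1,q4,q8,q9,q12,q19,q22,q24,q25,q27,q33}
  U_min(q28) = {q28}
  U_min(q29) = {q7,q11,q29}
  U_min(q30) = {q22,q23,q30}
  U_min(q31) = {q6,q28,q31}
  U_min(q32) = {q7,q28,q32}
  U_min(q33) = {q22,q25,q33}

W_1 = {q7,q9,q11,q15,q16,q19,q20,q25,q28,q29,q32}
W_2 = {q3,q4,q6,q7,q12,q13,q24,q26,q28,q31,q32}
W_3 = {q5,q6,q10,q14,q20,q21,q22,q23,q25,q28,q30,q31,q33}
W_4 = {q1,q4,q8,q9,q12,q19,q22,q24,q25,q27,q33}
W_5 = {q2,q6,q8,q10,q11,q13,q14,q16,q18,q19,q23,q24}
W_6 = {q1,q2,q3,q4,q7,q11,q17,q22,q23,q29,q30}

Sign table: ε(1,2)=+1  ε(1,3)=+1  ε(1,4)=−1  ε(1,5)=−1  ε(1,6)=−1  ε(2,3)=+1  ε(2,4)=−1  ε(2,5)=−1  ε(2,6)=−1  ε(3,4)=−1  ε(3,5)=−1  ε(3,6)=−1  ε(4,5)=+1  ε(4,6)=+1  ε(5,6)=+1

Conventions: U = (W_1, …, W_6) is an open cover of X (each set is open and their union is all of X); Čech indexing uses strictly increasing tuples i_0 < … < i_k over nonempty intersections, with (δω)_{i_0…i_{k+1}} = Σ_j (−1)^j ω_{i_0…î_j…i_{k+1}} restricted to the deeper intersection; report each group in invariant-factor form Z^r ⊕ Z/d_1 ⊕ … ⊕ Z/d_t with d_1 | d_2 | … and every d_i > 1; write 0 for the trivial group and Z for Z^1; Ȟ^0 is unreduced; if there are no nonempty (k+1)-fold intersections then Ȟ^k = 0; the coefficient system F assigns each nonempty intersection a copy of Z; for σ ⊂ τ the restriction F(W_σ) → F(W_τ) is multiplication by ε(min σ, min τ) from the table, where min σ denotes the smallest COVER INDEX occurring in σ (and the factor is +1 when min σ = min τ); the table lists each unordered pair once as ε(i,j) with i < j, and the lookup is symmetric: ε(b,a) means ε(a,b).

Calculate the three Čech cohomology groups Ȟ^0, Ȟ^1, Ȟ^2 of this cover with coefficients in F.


Ȟ^0 = Z, Ȟ^1 = 0 and Ȟ^2 = Z/2

nerve of the cover:
  W12={q7,q28,q32} W13={q20,q25,q28} W14={q9,q19,q25} W15={q11,q16,q19} W16={q7,q11,q29} W23={q6,q28,q31} W24={q4,q12,q24} W25={q6,q13,q24} W26={q3,q4,q7} W34={q22,q25,q33} W35={q6,q10,q14,q23} W36={q22,q23,q30} W45={q8,q19,q24} W46={q1,q4,q22} W56={q2,q11,q23}
  W123={q28} W126={q7} W134={q25} W145={q19} W156={q11} W235={q6} W245={q24} W246={q4} W346={q22} W356={q23}
C dims 6,15,10; δ0: rk 5, SNF 1^5; δ1: rk 10, SNF 1^9·2
Ȟ^0 = (6 − 5) − 0 = 1, so Ȟ^0 ≅ Z
Ȟ^1 = (15 − 10) − 5 = 0, so Ȟ^1 ≅ 0
Ȟ^2 = (10 − 0) − 10 = 0 plus torsion [2], so Ȟ^2 ≅ Z/2


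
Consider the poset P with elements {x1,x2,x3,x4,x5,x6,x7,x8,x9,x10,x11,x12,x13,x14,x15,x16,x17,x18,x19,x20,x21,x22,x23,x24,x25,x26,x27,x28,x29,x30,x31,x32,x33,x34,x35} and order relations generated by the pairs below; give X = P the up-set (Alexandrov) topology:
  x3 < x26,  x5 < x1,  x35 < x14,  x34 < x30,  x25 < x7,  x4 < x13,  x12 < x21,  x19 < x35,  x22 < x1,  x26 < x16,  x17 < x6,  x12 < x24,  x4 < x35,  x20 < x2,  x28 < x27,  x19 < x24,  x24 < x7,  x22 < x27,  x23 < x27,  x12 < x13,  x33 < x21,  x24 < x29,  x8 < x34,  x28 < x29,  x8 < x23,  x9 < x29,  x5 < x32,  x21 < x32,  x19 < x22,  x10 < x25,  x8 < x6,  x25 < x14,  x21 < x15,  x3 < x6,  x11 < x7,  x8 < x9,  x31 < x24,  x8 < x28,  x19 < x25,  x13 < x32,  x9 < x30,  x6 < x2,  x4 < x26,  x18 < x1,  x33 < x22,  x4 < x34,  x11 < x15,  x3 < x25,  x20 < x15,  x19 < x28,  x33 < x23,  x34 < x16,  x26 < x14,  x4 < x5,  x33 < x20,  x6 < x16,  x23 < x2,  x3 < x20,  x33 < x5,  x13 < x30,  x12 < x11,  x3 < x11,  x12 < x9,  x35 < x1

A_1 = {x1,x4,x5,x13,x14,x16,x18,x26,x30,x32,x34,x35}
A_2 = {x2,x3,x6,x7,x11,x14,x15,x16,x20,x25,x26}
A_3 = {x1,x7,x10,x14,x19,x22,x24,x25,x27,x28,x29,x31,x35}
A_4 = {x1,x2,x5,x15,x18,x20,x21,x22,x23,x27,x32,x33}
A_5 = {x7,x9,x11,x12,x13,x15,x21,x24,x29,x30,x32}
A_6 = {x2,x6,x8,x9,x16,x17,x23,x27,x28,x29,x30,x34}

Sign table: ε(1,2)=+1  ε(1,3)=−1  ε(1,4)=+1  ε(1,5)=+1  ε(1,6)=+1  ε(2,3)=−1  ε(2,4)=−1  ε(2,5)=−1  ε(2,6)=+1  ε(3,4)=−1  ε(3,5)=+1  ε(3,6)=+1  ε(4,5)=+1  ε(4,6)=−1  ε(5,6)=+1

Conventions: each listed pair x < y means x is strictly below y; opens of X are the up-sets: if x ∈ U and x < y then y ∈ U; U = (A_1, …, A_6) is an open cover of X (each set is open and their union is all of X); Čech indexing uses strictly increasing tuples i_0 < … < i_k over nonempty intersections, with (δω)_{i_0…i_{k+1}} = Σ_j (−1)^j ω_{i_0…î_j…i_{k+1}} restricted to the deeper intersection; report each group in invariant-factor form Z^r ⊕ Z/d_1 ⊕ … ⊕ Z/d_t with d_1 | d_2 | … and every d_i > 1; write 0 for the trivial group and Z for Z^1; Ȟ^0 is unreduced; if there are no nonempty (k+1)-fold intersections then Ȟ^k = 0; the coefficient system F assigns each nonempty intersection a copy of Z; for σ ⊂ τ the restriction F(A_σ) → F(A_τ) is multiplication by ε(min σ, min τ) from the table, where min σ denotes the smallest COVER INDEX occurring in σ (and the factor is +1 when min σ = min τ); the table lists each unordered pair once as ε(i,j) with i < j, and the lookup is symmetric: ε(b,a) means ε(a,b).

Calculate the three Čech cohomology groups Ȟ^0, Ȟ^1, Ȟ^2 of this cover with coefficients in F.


intersection data:
  A12={x14,x16,x26} A13={x1,x14,x35} A14={x1,x5,x18,x32} A15={x13,x30,x32} A16={x16,x30,x34} A23={x7,x14,x25} A24={x2,x15,x20} A25={x7,x11,x15} A26={x2,x6,x16} A34={x1,x22,x27} A35={x7,x24,x29} A36={x27,x28,x29} A45={x15,x21,x32} A46={x2,x23,x27} A56={x9,x29,x30}
  A123={x14} A126={x16} A134={x1} A145={x32} A156={x30} A235={x7} A245={x15} A246={x2} A346={x27} A356={x29}
C dims 6,15,10; δ0: rk 6, SNF 1^5·2; δ1: rk 9, SNF 1^9
Ȟ^0 = (6 − 6) − 0 = 0, so Ȟ^0 ≅ 0
Ȟ^1 = (15 − 9) − 6 = 0 plus torsion [2], so Ȟ^1 ≅ Z/2
Ȟ^2 = (10 − 0) − 9 = 1, so Ȟ^2 ≅ Z

Ȟ^0(U;F) ≅ 0, Ȟ^1(U;F) ≅ Z/2 and Ȟ^2(U;F) ≅ Z


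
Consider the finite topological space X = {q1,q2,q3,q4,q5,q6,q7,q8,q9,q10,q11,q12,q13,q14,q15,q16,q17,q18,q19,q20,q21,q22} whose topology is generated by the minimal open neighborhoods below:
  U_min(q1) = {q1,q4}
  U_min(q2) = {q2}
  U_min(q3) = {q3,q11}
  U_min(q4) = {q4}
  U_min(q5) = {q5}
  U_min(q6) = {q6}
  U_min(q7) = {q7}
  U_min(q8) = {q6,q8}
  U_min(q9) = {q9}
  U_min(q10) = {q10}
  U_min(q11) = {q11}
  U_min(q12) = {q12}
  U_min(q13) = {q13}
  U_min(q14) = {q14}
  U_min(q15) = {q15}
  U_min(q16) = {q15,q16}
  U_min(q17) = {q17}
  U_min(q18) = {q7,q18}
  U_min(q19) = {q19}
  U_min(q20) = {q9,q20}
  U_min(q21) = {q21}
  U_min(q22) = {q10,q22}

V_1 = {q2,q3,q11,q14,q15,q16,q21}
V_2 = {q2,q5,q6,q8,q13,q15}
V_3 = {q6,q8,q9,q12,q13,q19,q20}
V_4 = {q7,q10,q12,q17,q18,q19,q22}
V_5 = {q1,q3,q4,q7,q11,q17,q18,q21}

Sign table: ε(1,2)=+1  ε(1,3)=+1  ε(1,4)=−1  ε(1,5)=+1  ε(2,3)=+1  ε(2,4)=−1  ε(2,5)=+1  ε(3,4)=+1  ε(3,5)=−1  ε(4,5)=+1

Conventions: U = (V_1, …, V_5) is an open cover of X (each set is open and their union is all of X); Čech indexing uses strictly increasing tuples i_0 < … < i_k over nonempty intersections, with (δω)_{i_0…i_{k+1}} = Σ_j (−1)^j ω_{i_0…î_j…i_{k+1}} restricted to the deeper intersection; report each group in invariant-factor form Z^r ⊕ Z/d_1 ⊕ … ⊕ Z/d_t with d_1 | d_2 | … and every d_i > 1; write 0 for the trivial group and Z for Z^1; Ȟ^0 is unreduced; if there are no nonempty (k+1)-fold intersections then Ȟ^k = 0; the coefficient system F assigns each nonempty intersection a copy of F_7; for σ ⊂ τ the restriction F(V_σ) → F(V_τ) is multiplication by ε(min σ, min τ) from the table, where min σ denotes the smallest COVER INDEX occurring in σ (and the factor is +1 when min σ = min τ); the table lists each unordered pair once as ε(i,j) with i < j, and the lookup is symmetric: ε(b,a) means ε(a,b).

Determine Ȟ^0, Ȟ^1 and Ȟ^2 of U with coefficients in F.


Ȟ^0(U;F) ≅ Z/7, Ȟ^1(U;F) ≅ Z/7 and Ȟ^2(U;F) ≅ 0

nonempty intersections:
  V12={q2,q15} V15={q3,q11,q21} V23={q6,q8,q13} V34={q12,q19} V45={q7,q17,q18}
C dims 5,5; δ0: rk_F7 4
Ȟ^0: (5−4)−0=1 ⇒ Z/7
Ȟ^1: (5−0)−4=1 ⇒ Z/7
Ȟ^2: (0−0)−0=0 ⇒ 0


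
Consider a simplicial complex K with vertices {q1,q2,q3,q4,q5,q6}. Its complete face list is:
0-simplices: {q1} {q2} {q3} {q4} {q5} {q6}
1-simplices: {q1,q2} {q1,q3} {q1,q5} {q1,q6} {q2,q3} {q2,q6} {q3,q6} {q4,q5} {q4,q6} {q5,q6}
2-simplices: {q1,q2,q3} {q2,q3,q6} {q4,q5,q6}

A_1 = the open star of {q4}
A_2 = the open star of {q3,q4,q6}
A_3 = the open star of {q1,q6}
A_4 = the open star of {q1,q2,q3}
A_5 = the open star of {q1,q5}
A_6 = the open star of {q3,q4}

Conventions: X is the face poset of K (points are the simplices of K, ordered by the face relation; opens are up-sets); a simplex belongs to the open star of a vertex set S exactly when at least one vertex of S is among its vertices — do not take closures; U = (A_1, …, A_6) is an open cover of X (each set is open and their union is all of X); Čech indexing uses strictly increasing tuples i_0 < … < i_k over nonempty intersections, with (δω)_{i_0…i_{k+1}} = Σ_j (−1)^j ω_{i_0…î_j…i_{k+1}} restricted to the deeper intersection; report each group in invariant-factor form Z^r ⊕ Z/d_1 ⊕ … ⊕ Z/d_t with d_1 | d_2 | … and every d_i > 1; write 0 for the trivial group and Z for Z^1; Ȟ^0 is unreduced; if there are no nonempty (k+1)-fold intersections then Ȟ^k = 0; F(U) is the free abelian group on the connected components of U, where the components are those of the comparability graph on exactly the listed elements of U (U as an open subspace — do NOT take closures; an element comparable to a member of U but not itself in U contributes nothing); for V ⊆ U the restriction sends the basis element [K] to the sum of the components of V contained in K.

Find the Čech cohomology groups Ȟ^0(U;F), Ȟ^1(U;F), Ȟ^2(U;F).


nerve of the cover:
  A1={{q4},{q4,q5},{q4,q6},{q4,q5,q6}} A2={{q3},{q4},{q6},{q1,q3},{q1,q6},{q2,q3},{q2,q6},{q3,q6},{q4,q5},{q4,q6},{q5,q6},{q1,q2,q3},{q2,q3,q6},{q4,q5,q6}} A3={{q1},{q6},{q1,q2},{q1,q3},{q1,q5},{q1,q6},{q2,q6},{q3,q6},{q4,q6},{q5,q6},{q1,q2,q3},{q2,q3,q6},{q4,q5,q6}} A4={{q1},{q2},{q3},{q1,q2},{q1,q3},{q1,q5},{q1,q6},{q2,q3},{q2,q6},{q3,q6},{q1,q2,q3},{q2,q3,q6}} A5={{q1},{q5},{q1,q2},{q1,q3},{q1,q5},{q1,q6},{q4,q5},{q5,q6},{q1,q2,q3},{q4,q5,q6}} A6={{q3},{q4},{q1,q3},{q2,q3},{q3,q6},{q4,q5},{q4,q6},{q1,q2,q3},{q2,q3,q6},{q4,q5,q6}}
  A12={{q4},{q4,q5},{q4,q6},{q4,q5,q6}} A13={{q4,q6},{q4,q5,q6}} A15={{q4,q5},{q4,q5,q6}} A16={{q4},{q4,q5},{q4,q6},{q4,q5,q6}} A23={{q6},{q1,q3},{q1,q6},{q2,q6},{q3,q6},{q4,q6},{q5,q6},{q1,q2,q3},{q2,q3,q6},{q4,q5,q6}} A24={{q3},{q1,q3},{q1,q6},{q2,q3},{q2,q6},{q3,q6},{q1,q2,q3},{q2,q3,q6}} A25={{q1,q3},{q1,q6},{q4,q5},{q5,q6},{q1,q2,q3},{q4,q5,q6}} A26={{q3},{q4},{q1,q3},{q2,q3},{q3,q6},{q4,q5},{q4,q6},{q1,q2,q3},{q2,q3,q6},{q4,q5,q6}} A34={{q1},{q1,q2},{q1,q3},{q1,q5},{q1,q6},{q2,q6},{q3,q6},{q1,q2,q3},{q2,q3,q6}} A35={{q1},{q1,q2},{q1,q3},{q1,q5},{q1,q6},{q5,q6},{q1,q2,q3},{q4,q5,q6}} A36={{q1,q3},{q3,q6},{q4,q6},{q1,q2,q3},{q2,q3,q6},{q4,q5,q6}} A45={{q1},{q1,q2},{q1,q3},{q1,q5},{q1,q6},{q1,q2,q3}} A46={{q3},{q1,q3},{q2,q3},{q3,q6},{q1,q2,q3},{q2,q3,q6}} A56={{q1,q3},{q4,q5},{q1,q2,q3},{q4,q5,q6}}
  A123={{q4,q6},{q4,q5,q6}} A125={{q4,q5},{q4,q5,q6}} A126={{q4},{q4,q5},{q4,q6},{q4,q5,q6}} A135={{q4,q5,q6}} A136={{q4,q6},{q4,q5,q6}} A156={{q4,q5},{q4,q5,q6}} A234={{q1,q3},{q1,q6},{q2,q6},{q3,q6},{q1,q2,q3},{q2,q3,q6}} A235={{q1,q3},{q1,q6},{q5,q6},{q1,q2,q3},{q4,q5,q6}} A236={{q1,q3},{q3,q6},{q4,q6},{q1,q2,q3},{q2,q3,q6},{q4,q5,q6}} A245={{q1,q3},{q1,q6},{q1,q2,q3}} A246={{q3},{q1,q3},{q2,q3},{q3,q6},{q1,q2,q3},{q2,q3,q6}} A256={{q1,q3},{q4,q5},{q1,q2,q3},{q4,q5,q6}} A345={{q1},{q1,q2},{q1,q3},{q1,q5},{q1,q6},{q1,q2,q3}} A346={{q1,q3},{q3,q6},{q1,q2,q3},{q2,q3,q6}} A356={{q1,q3},{q1,q2,q3},{q4,q5,q6}} A456={{q1,q3},{q1,q2,q3}}
  A1235={{q4,q5,q6}} A1236={{q4,q6},{q4,q5,q6}} A1256={{q4,q5},{q4,q5,q6}} A1356={{q4,q5,q6}} A2345={{q1,q3},{q1,q6},{q1,q2,q3}} A2346={{q1,q3},{q3,q6},{q1,q2,q3},{q2,q3,q6}} A2356={{q1,q3},{q1,q2,q3},{q4,q5,q6}} A2456={{q1,q3},{q1,q2,q3}} A3456={{q1,q3},{q1,q2,q3}}
  A12356={{q4,q5,q6}} A23456={{q1,q3},{q1,q2,q3}}
components per intersection:
  A1: {{q4},{q4,q5},{q4,q6},{q4,q5,q6}}
  A2: {{q3},{q4},{q6},{q1,q3},{q1,q6},{q2,q3},{q2,q6},{q3,q6},{q4,q5},{q4,q6},{q5,q6},{q1,q2,q3},{q2,q3,q6},{q4,q5,q6}}
  A3: {{q1},{q6},{q1,q2},{q1,q3},{q1,q5},{q1,q6},{q2,q6},{q3,q6},{q4,q6},{q5,q6},{q1,q2,q3},{q2,q3,q6},{q4,q5,q6}}
  A4: {{q1},{q2},{q3},{q1,q2},{q1,q3},{q1,q5},{q1,q6},{q2,q3},{q2,q6},{q3,q6},{q1,q2,q3},{q2,q3,q6}}
  A5: {{q1},{q5},{q1,q2},{q1,q3},{q1,q5},{q1,q6},{q4,q5},{q5,q6},{q1,q2,q3},{q4,q5,q6}}
  A6: {{q3},{q1,q3},{q2,q3},{q3,q6},{q1,q2,q3},{q2,q3,q6}} {{q4},{q4,q5},{q4,q6},{q4,q5,q6}}
  A12: {{q4},{q4,q5},{q4,q6},{q4,q5,q6}}
  A13: {{q4,q6},{q4,q5,q6}}
  A15: {{q4,q5},{q4,q5,q6}}
  A16: {{q4},{q4,q5},{q4,q6},{q4,q5,q6}}
  A23: {{q6},{q1,q6},{q2,q6},{q3,q6},{q4,q6},{q5,q6},{q2,q3,q6},{q4,q5,q6}} {{q1,q3},{q1,q2,q3}}
  A24: {{q3},{q1,q3},{q2,q3},{q2,q6},{q3,q6},{q1,q2,q3},{q2,q3,q6}} {{q1,q6}}
  A25: {{q1,q3},{q1,q2,q3}} {{q1,q6}} {{q4,q5},{q5,q6},{q4,q5,q6}}
  A26: {{q3},{q1,q3},{q2,q3},{q3,q6},{q1,q2,q3},{q2,q3,q6}} {{q4},{q4,q5},{q4,q6},{q4,q5,q6}}
  A34: {{q1},{q1,q2},{q1,q3},{q1,q5},{q1,q6},{q1,q2,q3}} {{q2,q6},{q3,q6},{q2,q3,q6}}
  A35: {{q1},{q1,q2},{q1,q3},{q1,q5},{q1,q6},{q1,q2,q3}} {{q5,q6},{q4,q5,q6}}
  A36: {{q1,q3},{q1,q2,q3}} {{q3,q6},{q2,q3,q6}} {{q4,q6},{q4,q5,q6}}
  A45: {{q1},{q1,q2},{q1,q3},{q1,q5},{q1,q6},{q1,q2,q3}}
  A46: {{q3},{q1,q3},{q2,q3},{q3,q6},{q1,q2,q3},{q2,q3,q6}}
  A56: {{q1,q3},{q1,q2,q3}} {{q4,q5},{q4,q5,q6}}
  A123: {{q4,q6},{q4,q5,q6}}
  A125: {{q4,q5},{q4,q5,q6}}
  A126: {{q4},{q4,q5},{q4,q6},{q4,q5,q6}}
  A135: {{q4,q5,q6}}
  A136: {{q4,q6},{q4,q5,q6}}
  A156: {{q4,q5},{q4,q5,q6}}
  A234: {{q1,q3},{q1,q2,q3}} {{q1,q6}} {{q2,q6},{q3,q6},{q2,q3,q6}}
  A235: {{q1,q3},{q1,q2,q3}} {{q1,q6}} {{q5,q6},{q4,q5,q6}}
  A236: {{q1,q3},{q1,q2,q3}} {{q3,q6},{q2,q3,q6}} {{q4,q6},{q4,q5,q6}}
  A245: {{q1,q3},{q1,q2,q3}} {{q1,q6}}
  A246: {{q3},{q1,q3},{q2,q3},{q3,q6},{q1,q2,q3},{q2,q3,q6}}
  A256: {{q1,q3},{q1,q2,q3}} {{q4,q5},{q4,q5,q6}}
  A345: {{q1},{q1,q2},{q1,q3},{q1,q5},{q1,q6},{q1,q2,q3}}
  A346: {{q1,q3},{q1,q2,q3}} {{q3,q6},{q2,q3,q6}}
  A356: {{q1,q3},{q1,q2,q3}} {{q4,q5,q6}}
  A456: {{q1,q3},{q1,q2,q3}}
  A1235: {{q4,q5,q6}}
  A1236: {{q4,q6},{q4,q5,q6}}
  A1256: {{q4,q5},{q4,q5,q6}}
  A1356: {{q4,q5,q6}}
  A2345: {{q1,q3},{q1,q2,q3}} {{q1,q6}}
  A2346: {{q1,q3},{q1,q2,q3}} {{q3,q6},{q2,q3,q6}}
  A2356: {{q1,q3},{q1,q2,q3}} {{q4,q5,q6}}
  A2456: {{q1,q3},{q1,q2,q3}}
  A3456: {{q1,q3},{q1,q2,q3}}
  A12356: {{q4,q5,q6}}
  A23456: {{q1,q3},{q1,q2,q3}}
C dims 7,24,26,12; δ0: rk 6, SNF 1^6; δ1: rk 16, SNF 1^16; δ2: rk 10, SNF 1^10
Ȟ^0 = (7 − 6) − 0 = 1, so Ȟ^0 ≅ Z
Ȟ^1 = (24 − 16) − 6 = 2, so Ȟ^1 ≅ Z^2
Ȟ^2 = (26 − 10) − 16 = 0, so Ȟ^2 ≅ 0

Ȟ^0(U;F) ≅ Z, Ȟ^1(U;F) ≅ Z^2 and Ȟ^2(U;F) ≅ 0


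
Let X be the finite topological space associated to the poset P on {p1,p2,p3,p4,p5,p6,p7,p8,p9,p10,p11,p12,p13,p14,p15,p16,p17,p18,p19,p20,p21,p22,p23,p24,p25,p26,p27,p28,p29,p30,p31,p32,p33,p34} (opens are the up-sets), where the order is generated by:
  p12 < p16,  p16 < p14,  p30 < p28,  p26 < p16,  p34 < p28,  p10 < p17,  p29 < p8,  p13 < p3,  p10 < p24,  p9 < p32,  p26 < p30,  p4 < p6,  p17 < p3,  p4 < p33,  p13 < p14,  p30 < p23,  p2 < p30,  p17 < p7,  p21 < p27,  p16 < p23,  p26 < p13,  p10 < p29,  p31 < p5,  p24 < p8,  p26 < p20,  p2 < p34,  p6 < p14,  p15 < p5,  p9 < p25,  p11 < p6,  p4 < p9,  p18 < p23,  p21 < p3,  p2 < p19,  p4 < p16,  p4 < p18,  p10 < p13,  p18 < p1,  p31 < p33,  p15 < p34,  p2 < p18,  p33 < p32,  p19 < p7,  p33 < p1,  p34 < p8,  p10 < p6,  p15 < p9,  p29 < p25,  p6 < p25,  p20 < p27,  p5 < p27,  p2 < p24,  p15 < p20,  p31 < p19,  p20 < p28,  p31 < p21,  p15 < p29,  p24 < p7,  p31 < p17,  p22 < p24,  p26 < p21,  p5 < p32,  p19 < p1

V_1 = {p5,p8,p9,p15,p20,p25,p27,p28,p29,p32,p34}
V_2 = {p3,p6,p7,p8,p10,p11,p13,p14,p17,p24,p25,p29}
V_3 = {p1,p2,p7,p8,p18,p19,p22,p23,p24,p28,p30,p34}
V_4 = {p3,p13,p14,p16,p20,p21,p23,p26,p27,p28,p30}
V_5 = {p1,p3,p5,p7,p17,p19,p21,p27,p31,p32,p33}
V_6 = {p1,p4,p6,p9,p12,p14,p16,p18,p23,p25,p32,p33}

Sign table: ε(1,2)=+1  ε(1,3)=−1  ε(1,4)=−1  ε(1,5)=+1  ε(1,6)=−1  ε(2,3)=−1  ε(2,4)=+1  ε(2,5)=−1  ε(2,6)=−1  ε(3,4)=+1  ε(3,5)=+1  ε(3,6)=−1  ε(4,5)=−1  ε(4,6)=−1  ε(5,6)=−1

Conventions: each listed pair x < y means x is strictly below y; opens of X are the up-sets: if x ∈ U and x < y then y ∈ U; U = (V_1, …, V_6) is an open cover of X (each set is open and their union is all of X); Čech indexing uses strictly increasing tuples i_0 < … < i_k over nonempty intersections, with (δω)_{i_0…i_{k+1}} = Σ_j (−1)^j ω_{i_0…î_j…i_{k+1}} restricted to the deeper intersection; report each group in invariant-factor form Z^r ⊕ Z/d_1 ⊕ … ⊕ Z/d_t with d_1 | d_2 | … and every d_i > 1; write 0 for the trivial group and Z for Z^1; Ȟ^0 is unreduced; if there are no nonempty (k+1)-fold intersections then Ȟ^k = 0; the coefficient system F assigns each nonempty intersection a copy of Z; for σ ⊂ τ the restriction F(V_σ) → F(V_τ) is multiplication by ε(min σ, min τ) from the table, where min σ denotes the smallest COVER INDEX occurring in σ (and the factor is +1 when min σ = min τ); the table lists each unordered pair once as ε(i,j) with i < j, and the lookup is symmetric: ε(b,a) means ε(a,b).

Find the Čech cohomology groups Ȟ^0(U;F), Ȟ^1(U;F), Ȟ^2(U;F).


nonempty overlaps:
  V12={p8,p25,p29} V13={p8,p28,p34} V14={p20,p27,p28} V15={p5,p27,p32} V16={p9,p25,p32} V23={p7,p8,p24} V24={p3,p13,p14} V25={p3,p7,p17} V26={p6,p14,p25} V34={p23,p28,p30} V35={p1,p7,p19} V36={p1,p18,p23} V45={p3,p21,p27} V46={p14,p16,p23} V56={p1,p32,p33}
  V123={p8} V126={p25} V134={p28} V145={p27} V156={p32} V235={p7} V245={p3} V246={p14} V346={p23} V356={p1}
C dims 6,15,10; δ0: rk 6, SNF 1^5·2; δ1: rk 9, SNF 1^9
degree 0: 6−6−0 = 0 → Ȟ^0 ≅ 0
degree 1: 15−9−6 = 0 plus torsion [2] → Ȟ^1 ≅ Z/2
degree 2: 10−0−9 = 1 → Ȟ^2 ≅ Z

Ȟ^0 = 0, Ȟ^1 = Z/2 and Ȟ^2 = Z


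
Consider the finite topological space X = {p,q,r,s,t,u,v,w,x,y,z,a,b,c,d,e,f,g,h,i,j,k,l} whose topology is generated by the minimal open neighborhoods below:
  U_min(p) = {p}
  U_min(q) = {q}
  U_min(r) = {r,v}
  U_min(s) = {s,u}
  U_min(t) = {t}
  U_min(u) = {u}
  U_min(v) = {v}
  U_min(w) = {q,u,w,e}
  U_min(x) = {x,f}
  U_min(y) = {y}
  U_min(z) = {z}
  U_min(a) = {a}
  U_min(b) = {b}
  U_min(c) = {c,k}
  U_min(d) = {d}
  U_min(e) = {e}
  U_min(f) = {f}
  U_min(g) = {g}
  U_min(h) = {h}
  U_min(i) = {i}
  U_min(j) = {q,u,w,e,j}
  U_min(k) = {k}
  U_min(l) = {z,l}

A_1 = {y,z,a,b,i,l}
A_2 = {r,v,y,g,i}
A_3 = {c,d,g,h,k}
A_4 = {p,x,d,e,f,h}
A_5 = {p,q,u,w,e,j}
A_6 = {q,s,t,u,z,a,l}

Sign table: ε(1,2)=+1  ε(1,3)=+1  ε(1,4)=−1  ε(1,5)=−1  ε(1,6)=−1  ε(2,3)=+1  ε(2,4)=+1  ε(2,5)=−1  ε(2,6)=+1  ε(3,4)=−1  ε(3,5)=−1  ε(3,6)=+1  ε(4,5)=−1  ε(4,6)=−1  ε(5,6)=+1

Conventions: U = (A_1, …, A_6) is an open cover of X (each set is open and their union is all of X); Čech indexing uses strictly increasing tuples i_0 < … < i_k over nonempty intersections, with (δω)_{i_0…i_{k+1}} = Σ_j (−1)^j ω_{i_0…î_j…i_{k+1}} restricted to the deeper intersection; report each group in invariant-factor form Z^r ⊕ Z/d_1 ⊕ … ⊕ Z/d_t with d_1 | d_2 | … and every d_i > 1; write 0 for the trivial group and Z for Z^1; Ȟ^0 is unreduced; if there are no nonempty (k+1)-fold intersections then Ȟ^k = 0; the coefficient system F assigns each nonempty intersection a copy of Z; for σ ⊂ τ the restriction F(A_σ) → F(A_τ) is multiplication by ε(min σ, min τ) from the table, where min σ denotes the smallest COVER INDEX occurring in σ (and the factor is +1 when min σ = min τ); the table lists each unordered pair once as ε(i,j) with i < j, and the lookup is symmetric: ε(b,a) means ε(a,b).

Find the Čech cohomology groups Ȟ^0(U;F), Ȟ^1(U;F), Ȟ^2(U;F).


intersection data:
  A12={y,i} A16={z,a,l} A23={g} A34={d,h} A45={p,e} A56={q,u}
C dims 6,6; δ0: rk 6, SNF 1^5·2
Ȟ^0 = (6 − 6) − 0 = 0, so Ȟ^0 ≅ 0
Ȟ^1 = (6 − 0) − 6 = 0 plus torsion [2], so Ȟ^1 ≅ Z/2
Ȟ^2 = (0 − 0) − 0 = 0, so Ȟ^2 ≅ 0

Ȟ^0 = 0, Ȟ^1 = Z/2 and Ȟ^2 = 0


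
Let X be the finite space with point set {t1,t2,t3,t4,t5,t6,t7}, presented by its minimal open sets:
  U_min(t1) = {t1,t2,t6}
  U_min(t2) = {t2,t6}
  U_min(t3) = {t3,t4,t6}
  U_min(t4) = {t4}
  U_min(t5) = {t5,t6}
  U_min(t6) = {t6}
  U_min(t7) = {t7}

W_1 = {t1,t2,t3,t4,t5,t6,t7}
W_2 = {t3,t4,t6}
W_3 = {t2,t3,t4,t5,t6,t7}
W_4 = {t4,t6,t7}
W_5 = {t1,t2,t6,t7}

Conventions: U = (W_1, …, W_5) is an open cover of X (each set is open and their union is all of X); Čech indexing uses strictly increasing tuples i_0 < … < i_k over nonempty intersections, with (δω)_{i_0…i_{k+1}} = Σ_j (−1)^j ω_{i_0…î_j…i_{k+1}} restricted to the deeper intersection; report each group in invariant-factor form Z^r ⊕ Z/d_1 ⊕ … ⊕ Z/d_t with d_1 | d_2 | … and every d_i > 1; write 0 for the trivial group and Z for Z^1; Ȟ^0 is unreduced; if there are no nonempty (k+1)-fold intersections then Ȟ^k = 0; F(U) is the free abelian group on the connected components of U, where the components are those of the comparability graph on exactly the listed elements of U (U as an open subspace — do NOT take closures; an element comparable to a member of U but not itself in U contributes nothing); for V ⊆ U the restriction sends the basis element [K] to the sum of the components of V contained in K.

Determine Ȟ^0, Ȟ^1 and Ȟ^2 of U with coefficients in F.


Ȟ^0 ≅ Z^2; Ȟ^1 ≅ 0; Ȟ^2 ≅ 0

intersection data:
  W12={t3,t4,t6} W13={t2,t3,t4,t5,t6,t7} W14={t4,t6,t7} W15={t1,t2,t6,t7} W23={t3,t4,t6} W24={t4,t6} W25={t6} W34={t4,t6,t7} W35={t2,t6,t7} W45={t6,t7}
  W123={t3,t4,t6} W124={t4,t6} W125={t6} W134={t4,t6,t7} W135={t2,t6,t7} W145={t6,t7} W234={t4,t6} W235={t6} W245={t6} W345={t6,t7}
  W1234={t4,t6} W1235={t6} W1245={t6} W1345={t6,t7} W2345={t6}
  W12345={t6}
components per intersection:
  W1: {t1,t2,t3,t4,t5,t6} {t7}
  W2: {t3,t4,t6}
  W3: {t2,t3,t4,t5,t6} {t7}
  W4: {t4} {t6} {t7}
  W5: {t1,t2,t6} {t7}
  W12: {t3,t4,t6}
  W13: {t2,t3,t4,t5,t6} {t7}
  W14: {t4} {t6} {t7}
  W15: {t1,t2,t6} {t7}
  W23: {t3,t4,t6}
  W24: {t4} {t6}
  W25: {t6}
  W34: {t4} {t6} {t7}
  W35: {t2,t6} {t7}
  W45: {t6} {t7}
  W123: {t3,t4,t6}
  W124: {t4} {t6}
  W125: {t6}
  W134: {t4} {t6} {t7}
  W135: {t2,t6} {t7}
  W145: {t6} {t7}
  W234: {t4} {t6}
  W235: {t6}
  W245: {t6}
  W345: {t6} {t7}
  W1234: {t4} {t6}
  W1235: {t6}
  W1245: {t6}
  W1345: {t6} {t7}
  W2345: {t6}
  W12345: {t6}
C dims 10,19,17,7; δ0: rk 8, SNF 1^8; δ1: rk 11, SNF 1^11; δ2: rk 6, SNF 1^6
Ȟ^0 = (10 − 8) − 0 = 2, so Ȟ^0 ≅ Z^2
Ȟ^1 = (19 − 11) − 8 = 0, so Ȟ^1 ≅ 0
Ȟ^2 = (17 − 6) − 11 = 0, so Ȟ^2 ≅ 0


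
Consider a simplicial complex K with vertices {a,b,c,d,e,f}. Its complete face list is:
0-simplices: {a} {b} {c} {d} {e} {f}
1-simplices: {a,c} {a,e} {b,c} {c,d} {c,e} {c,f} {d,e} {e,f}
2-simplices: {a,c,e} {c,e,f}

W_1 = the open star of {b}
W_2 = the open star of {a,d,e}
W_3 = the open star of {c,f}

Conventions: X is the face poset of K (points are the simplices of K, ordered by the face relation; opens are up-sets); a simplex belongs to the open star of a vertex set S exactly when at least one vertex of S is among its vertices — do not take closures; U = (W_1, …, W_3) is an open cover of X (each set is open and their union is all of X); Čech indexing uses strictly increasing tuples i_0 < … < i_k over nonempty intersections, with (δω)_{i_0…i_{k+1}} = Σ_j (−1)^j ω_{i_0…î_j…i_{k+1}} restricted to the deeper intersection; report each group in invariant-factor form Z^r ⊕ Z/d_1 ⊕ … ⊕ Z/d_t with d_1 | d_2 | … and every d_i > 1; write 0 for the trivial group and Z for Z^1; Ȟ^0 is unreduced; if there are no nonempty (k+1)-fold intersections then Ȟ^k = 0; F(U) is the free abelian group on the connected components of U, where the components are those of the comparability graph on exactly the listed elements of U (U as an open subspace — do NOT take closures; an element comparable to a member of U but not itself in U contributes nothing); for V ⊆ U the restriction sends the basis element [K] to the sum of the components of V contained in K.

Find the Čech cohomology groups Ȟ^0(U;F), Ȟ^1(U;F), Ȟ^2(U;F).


Ȟ^0(U;F) ≅ Z, Ȟ^1(U;F) ≅ Z, Ȟ^2(U;F) ≅ 0

intersection data:
  W1={{b},{b,c}} W2={{a},{d},{e},{a,c},{a,e},{c,d},{c,e},{d,e},{e,f},{a,c,e},{c,e,f}} W3={{c},{f},{a,c},{b,c},{c,d},{c,e},{c,f},{e,f},{a,c,e},{c,e,f}}
  W13={{b,c}} W23={{a,c},{c,d},{c,e},{e,f},{a,c,e},{c,e,f}}
components per intersection:
  W1: {{b},{b,c}}
  W2: {{a},{d},{e},{a,c},{a,e},{c,d},{c,e},{d,e},{e,f},{a,c,e},{c,e,f}}
  W3: {{c},{f},{a,c},{b,c},{c,d},{c,e},{c,f},{e,f},{a,c,e},{c,e,f}}
  W13: {{b,c}}
  W23: {{a,c},{c,e},{e,f},{a,c,e},{c,e,f}} {{c,d}}
C dims 3,3; δ0: rk 2, SNF 1^2
Ȟ^0 = (3 − 2) − 0 = 1, so Ȟ^0 ≅ Z
Ȟ^1 = (3 − 0) − 2 = 1, so Ȟ^1 ≅ Z
Ȟ^2 = (0 − 0) − 0 = 0, so Ȟ^2 ≅ 0


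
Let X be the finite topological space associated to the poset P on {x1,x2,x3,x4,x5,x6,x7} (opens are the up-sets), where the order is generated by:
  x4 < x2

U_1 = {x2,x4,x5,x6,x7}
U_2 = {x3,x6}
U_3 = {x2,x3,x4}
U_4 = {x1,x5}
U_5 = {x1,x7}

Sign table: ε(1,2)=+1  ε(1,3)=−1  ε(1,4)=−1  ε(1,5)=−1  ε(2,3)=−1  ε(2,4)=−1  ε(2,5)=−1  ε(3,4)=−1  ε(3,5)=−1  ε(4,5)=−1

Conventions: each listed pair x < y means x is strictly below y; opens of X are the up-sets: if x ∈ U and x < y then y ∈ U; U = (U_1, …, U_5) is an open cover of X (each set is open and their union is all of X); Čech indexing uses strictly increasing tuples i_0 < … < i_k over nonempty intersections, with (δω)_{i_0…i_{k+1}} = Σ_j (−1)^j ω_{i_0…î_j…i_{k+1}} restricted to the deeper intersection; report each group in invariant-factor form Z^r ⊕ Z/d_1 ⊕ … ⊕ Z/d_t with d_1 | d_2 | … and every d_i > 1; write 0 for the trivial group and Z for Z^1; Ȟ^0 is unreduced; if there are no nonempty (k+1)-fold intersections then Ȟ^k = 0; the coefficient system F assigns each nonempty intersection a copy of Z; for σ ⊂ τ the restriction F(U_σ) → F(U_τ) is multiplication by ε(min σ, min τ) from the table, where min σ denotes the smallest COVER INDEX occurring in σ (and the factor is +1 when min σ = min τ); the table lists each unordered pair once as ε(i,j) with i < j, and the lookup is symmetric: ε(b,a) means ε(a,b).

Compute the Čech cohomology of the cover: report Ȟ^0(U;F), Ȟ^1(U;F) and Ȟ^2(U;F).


cover nerve:
  U12={x6} U13={x2,x4} U14={x5} U15={x7} U23={x3} U45={x1}
C dims 5,6; δ0: rk 5, SNF 1^4·2
Ȟ^0: (5−5)−0=0 ⇒ 0
Ȟ^1: (6−0)−5=1 plus torsion [2] ⇒ Z ⊕ Z/2
Ȟ^2: (0−0)−0=0 ⇒ 0

Ȟ^0 = 0,  Ȟ^1 = Z ⊕ Z/2,  Ȟ^2 = 0


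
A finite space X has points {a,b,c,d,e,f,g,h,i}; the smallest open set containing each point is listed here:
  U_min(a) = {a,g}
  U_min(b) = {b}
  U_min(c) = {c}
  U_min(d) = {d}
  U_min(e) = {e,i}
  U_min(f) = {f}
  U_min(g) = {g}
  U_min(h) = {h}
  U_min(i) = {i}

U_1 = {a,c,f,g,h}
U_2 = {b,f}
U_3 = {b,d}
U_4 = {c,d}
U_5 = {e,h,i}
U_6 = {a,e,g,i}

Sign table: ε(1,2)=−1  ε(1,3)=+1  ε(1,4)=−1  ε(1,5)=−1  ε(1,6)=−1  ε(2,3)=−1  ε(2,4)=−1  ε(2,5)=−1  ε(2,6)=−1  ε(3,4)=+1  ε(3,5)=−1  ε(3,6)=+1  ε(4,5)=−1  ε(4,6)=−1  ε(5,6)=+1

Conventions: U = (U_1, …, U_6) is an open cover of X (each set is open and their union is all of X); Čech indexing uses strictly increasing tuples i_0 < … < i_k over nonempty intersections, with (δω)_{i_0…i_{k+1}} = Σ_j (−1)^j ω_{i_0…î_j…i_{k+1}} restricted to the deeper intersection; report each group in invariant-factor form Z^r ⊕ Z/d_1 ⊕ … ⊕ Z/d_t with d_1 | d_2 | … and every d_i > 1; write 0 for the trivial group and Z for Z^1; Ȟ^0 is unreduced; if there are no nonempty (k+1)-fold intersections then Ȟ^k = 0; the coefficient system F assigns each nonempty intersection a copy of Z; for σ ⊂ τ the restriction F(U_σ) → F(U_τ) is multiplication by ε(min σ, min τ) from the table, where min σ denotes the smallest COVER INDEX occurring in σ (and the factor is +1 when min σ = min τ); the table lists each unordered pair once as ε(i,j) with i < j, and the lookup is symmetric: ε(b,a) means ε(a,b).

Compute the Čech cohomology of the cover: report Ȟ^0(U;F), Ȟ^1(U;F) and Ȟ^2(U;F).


nerve simplices:
  U12={f} U14={c} U15={h} U16={a,g} U23={b} U34={d} U56={e,i}
C dims 6,7; δ0: rk 6, SNF 1^5·2
degree 0: 6−6−0 = 0 → Ȟ^0 ≅ 0
degree 1: 7−0−6 = 1 plus torsion [2] → Ȟ^1 ≅ Z ⊕ Z/2
degree 2: 0−0−0 = 0 → Ȟ^2 ≅ 0

Ȟ^0(U;F) ≅ 0, Ȟ^1(U;F) ≅ Z ⊕ Z/2 and Ȟ^2(U;F) ≅ 0


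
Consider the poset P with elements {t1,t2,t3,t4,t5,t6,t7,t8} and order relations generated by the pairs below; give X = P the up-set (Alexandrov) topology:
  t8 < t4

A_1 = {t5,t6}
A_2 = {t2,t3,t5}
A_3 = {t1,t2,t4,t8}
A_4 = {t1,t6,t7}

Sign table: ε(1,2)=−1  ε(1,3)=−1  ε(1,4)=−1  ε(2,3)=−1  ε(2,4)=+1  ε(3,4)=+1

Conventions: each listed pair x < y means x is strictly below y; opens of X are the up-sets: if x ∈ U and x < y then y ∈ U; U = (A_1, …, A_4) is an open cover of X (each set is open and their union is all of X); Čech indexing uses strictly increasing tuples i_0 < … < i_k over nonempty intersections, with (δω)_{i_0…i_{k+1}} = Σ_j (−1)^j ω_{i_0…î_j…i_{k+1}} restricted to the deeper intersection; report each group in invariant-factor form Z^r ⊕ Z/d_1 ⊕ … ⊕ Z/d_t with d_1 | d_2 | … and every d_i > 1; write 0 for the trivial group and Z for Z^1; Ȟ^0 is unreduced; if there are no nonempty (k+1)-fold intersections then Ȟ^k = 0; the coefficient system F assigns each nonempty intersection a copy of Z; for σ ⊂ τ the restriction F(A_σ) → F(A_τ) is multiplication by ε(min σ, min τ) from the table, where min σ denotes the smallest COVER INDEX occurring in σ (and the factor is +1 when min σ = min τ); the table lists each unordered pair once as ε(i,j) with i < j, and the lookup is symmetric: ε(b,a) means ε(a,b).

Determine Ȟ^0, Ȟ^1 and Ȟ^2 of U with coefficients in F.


Ȟ^0 ≅ 0,  Ȟ^1 ≅ Z/2,  Ȟ^2 ≅ 0

nerve simplices:
  A12={t5} A14={t6} A23={t2} A34={t1}
C dims 4,4; δ0: rk 4, SNF 1^3·2
degree 0: 4−4−0 = 0 → Ȟ^0 ≅ 0
degree 1: 4−0−4 = 0 plus torsion [2] → Ȟ^1 ≅ Z/2
degree 2: 0−0−0 = 0 → Ȟ^2 ≅ 0
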